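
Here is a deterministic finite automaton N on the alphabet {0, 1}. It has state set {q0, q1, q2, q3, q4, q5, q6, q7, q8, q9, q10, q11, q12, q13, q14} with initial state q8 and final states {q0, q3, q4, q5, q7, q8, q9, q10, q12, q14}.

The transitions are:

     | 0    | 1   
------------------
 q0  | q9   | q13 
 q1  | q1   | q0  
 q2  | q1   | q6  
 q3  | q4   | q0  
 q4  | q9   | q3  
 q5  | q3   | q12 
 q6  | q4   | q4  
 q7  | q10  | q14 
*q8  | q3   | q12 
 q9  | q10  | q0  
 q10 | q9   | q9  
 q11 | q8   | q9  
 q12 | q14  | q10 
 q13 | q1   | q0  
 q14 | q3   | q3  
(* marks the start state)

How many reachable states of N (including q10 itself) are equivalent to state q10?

3

Reachable states from the start: {q0,q1,q3,q4,q8,q9,q10,q12,q13,q14}. Unreachable: {q2,q5,q6,q7,q11} — drop them.
P0 = {q0,q3,q4,q8,q9,q10,q12,q14} | {q1,q13}.
On input 1, block {q0,q3,q4,q8,q9,q10,q12,q14} splits into {q3,q4,q8,q9,q10,q12,q14} and {q0}.
Split {q3,q4,q8,q9,q10,q12,q14} by δ(·,1) → {q4,q8,q10,q12,q14} and {q3,q9}.
Split {q4,q8,q10,q12,q14} by δ(·,0) → {q4,q8,q10,q14} and {q12}.
Split {q4,q8,q10,q14} by δ(·,1) → {q4,q10,q14} and {q8}.
The partition is now stable with 6 blocks: {q4,q10,q14} | {q1,q13} | {q0} | {q3,q9} | {q12} | {q8}.
The equivalence class containing q10 is {q4,q10,q14}, of size 3.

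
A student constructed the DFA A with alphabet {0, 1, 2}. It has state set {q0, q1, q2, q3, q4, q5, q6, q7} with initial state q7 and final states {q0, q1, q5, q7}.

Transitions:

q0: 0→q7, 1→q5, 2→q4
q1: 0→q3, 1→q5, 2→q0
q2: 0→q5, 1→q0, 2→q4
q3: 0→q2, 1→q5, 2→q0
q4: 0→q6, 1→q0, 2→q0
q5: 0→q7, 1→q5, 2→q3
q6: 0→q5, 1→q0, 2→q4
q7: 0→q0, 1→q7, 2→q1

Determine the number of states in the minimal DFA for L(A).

5

Start with accepting vs non-accepting: {q0,q1,q5,q7} | {q2,q3,q4,q6}.
Refine {q0,q1,q5,q7} on symbol 0: members go to different blocks, giving {q0,q5,q7} and {q1}.
Refine {q0,q5,q7} on symbol 2: members go to different blocks, giving {q0,q5} and {q7}.
Refine {q2,q3,q4,q6} on symbol 0: members go to different blocks, giving {q2,q6} and {q3,q4}.
The partition is now stable with 5 blocks: {q0,q5} | {q2,q6} | {q1} | {q7} | {q3,q4}.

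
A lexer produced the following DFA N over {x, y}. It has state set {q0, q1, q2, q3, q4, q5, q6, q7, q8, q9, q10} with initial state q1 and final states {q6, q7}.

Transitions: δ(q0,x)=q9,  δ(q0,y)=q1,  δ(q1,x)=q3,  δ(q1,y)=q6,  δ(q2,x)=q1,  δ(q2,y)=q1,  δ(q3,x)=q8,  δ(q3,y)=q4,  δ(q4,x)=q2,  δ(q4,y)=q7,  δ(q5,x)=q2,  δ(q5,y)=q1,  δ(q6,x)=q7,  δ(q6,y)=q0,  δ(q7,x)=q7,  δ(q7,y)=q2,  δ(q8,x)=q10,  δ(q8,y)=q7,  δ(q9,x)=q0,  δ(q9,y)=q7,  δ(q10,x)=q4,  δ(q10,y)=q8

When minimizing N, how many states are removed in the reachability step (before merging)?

1

BFS from q1 reaches {q0, q1, q2, q3, q4, q6, q7, q8, q9, q10}; the 1 state(s) q5 are never visited.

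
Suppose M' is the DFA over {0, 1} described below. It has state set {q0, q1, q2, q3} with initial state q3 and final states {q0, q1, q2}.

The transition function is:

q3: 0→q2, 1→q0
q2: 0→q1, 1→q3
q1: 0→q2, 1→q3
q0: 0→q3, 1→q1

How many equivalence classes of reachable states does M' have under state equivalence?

Every state is reachable, so we keep all 4.
P0 = {q0,q1,q2} | {q3}.
Split {q0,q1,q2} by δ(·,0) → {q1,q2} and {q0}.
Stable partition: {q1,q2} | {q3} | {q0} — 3 equivalence classes.

3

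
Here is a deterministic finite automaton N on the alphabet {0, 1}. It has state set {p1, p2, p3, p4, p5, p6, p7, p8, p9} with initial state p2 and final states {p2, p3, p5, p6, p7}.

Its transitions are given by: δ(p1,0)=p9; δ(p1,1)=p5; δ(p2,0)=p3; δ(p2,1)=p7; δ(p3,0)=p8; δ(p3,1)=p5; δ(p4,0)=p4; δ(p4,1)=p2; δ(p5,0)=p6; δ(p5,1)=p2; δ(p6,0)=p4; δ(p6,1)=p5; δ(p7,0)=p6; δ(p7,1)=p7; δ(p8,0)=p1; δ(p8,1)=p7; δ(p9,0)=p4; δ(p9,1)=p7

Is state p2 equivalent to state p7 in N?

Yes

P0 = {p2,p3,p5,p6,p7} | {p1,p4,p8,p9}.
On input 0, block {p2,p3,p5,p6,p7} splits into {p2,p5,p7} and {p3,p6}.
Stable partition: {p2,p5,p7} | {p1,p4,p8,p9} | {p3,p6} — 3 equivalence classes.
p2 and p7 lie in the same block of the stable partition, so they are equivalent — no string distinguishes them.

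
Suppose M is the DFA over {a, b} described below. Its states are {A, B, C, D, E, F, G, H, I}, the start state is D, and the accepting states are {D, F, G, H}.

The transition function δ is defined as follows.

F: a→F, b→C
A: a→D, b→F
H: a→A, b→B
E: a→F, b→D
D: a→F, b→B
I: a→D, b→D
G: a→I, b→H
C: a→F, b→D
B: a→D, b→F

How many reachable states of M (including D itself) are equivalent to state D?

2

Reachable states from the start: {B,C,D,F}. Unreachable: {A,E,G,H,I} — drop them.
Start with accepting vs non-accepting: {D,F} | {B,C}.
The partition is now stable with 2 blocks: {D,F} | {B,C}.
The equivalence class containing D is {D,F}, of size 2.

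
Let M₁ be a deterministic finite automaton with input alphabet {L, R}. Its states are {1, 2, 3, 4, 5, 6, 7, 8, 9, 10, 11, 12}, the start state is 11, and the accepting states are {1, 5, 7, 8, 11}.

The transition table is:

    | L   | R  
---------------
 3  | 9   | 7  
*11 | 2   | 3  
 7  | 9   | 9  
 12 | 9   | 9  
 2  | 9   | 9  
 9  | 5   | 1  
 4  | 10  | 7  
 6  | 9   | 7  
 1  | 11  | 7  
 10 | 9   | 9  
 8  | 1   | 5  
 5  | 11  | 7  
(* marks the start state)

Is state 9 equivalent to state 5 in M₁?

First remove the unreachable states {4,6,8,10,12}; 7 states remain.
Initial partition by acceptance: {1,5,7,11} | {2,3,9}.
Split {1,5,7,11} by δ(·,L) → {1,5} and {7,11}.
On input L, block {2,3,9} splits into {2,3} and {9}.
Refine {2,3} on symbol R: members go to different blocks, giving {2} and {3}.
On input L, block {7,11} splits into {7} and {11}.
Stable partition: {1,5} | {2} | {7} | {9} | {3} | {11} — 6 equivalence classes.
9 and 5 end up in different blocks, so they are distinguishable. For instance, the string 'ε' is accepted from only 5.

No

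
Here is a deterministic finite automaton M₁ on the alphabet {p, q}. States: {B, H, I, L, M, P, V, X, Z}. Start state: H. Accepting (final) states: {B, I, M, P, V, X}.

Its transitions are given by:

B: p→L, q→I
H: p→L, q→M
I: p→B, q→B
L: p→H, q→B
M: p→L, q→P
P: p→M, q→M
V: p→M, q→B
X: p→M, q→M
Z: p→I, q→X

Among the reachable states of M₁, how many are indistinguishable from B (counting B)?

Reachable states from the start: {B,H,I,L,M,P}. Unreachable: {V,X,Z} — drop them.
Start with accepting vs non-accepting: {B,I,M,P} | {H,L}.
On input p, block {B,I,M,P} splits into {I,P} and {B,M}.
No further refinement is possible. Final partition (3 blocks): {I,P} | {H,L} | {B,M}.
The equivalence class containing B is {B,M}, of size 2.

2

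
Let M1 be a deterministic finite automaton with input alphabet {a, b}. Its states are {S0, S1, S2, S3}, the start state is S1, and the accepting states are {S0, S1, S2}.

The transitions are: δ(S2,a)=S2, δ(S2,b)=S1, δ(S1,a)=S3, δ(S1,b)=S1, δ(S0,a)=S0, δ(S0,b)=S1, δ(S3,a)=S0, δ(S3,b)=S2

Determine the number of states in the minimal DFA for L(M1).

3

Every state is reachable, so we keep all 4.
Start with accepting vs non-accepting: {S0,S1,S2} | {S3}.
On input a, block {S0,S1,S2} splits into {S0,S2} and {S1}.
No further refinement is possible. Final partition (3 blocks): {S0,S2} | {S3} | {S1}.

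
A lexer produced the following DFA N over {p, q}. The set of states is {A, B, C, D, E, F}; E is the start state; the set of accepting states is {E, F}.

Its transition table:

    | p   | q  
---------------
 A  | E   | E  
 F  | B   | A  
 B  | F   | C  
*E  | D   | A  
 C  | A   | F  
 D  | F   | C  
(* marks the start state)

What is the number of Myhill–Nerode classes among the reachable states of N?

Every state is reachable, so we keep all 6.
Initial partition by acceptance: {E,F} | {A,B,C,D}.
On input p, block {A,B,C,D} splits into {A,B,D} and {C}.
On input q, block {A,B,D} splits into {B,D} and {A}.
Stable partition: {E,F} | {B,D} | {C} | {A} — 4 equivalence classes.

4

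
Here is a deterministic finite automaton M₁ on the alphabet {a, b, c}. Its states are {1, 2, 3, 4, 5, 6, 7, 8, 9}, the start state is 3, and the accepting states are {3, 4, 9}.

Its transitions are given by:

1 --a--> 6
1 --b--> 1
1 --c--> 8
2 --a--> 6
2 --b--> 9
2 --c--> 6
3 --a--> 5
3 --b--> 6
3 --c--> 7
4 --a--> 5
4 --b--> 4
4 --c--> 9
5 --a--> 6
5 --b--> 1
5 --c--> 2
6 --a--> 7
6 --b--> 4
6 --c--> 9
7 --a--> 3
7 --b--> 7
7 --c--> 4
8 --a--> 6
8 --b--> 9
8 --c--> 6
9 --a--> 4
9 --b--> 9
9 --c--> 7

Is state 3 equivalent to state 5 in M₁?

No

Start with accepting vs non-accepting: {3,4,9} | {1,2,5,6,7,8}.
On input a, block {3,4,9} splits into {3,4} and {9}.
Refine {3,4} on symbol b: members go to different blocks, giving {3} and {4}.
Split {1,2,5,6,7,8} by δ(·,a) → {1,2,5,6,8} and {7}.
On input a, block {1,2,5,6,8} splits into {1,2,5,8} and {6}.
Split {1,2,5,8} by δ(·,b) → {1,5} and {2,8}.
No further refinement is possible. Final partition (7 blocks): {3} | {1,5} | {9} | {4} | {7} | {6} | {2,8}.
3 and 5 end up in different blocks, so they are distinguishable. For instance, the string 'ε' is accepted from only 3.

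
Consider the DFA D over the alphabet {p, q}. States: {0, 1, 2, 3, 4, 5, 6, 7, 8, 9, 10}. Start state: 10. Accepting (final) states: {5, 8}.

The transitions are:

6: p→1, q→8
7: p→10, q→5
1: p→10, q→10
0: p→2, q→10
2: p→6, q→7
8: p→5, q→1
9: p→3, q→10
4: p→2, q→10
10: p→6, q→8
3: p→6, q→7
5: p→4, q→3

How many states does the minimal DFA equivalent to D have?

8

States {0,9} cannot be reached from the start state, so discard them.
P0 = {5,8} | {1,2,3,4,6,7,10}.
On input p, block {5,8} splits into {5} and {8}.
Split {1,2,3,4,6,7,10} by δ(·,q) → {1,2,3,4} and {6,10} and {7}.
Refine {1,2,3,4} on symbol p: members go to different blocks, giving {1,2,3} and {4}.
Refine {1,2,3} on symbol q: members go to different blocks, giving {2,3} and {1}.
Split {6,10} by δ(·,p) → {6} and {10}.
Stable partition: {5} | {2,3} | {8} | {6} | {7} | {4} | {1} | {10} — 8 equivalence classes.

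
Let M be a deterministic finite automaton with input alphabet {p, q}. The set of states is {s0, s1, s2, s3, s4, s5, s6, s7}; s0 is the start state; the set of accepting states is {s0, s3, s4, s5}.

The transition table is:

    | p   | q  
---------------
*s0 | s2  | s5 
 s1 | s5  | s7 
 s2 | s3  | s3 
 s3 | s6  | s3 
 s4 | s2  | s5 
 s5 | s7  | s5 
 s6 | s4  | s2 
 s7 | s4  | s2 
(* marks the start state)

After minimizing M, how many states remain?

4

States {s1} cannot be reached from the start state, so discard them.
Start with accepting vs non-accepting: {s0,s3,s4,s5} | {s2,s6,s7}.
Split {s2,s6,s7} by δ(·,q) → {s6,s7} and {s2}.
Split {s0,s3,s4,s5} by δ(·,p) → {s0,s4} and {s3,s5}.
Stable partition: {s0,s4} | {s6,s7} | {s2} | {s3,s5} — 4 equivalence classes.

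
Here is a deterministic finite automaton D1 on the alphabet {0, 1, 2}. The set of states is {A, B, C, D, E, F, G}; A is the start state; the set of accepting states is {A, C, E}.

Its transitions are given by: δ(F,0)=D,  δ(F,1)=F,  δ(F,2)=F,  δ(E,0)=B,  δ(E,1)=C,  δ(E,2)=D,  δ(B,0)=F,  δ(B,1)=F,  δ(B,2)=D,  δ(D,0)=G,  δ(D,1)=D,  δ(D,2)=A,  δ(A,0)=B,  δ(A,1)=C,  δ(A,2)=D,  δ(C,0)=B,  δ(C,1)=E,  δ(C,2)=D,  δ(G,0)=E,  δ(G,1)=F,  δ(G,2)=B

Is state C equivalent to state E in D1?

Yes

All states are reachable from the start state.
P0 = {A,C,E} | {B,D,F,G}.
Refine {B,D,F,G} on symbol 0: members go to different blocks, giving {B,D,F} and {G}.
On input 0, block {B,D,F} splits into {B,F} and {D}.
On input 0, block {B,F} splits into {B} and {F}.
Stable partition: {A,C,E} | {B} | {G} | {D} | {F} — 5 equivalence classes.
C and E lie in the same block of the stable partition, so they are equivalent — no string distinguishes them.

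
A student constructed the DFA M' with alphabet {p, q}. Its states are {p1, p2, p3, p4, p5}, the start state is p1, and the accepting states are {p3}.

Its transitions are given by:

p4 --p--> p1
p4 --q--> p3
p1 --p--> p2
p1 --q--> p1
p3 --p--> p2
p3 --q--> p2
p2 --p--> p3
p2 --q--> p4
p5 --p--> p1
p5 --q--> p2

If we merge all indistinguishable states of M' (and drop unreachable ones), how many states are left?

States {p5} cannot be reached from the start state, so discard them.
P0 = {p3} | {p1,p2,p4}.
Split {p1,p2,p4} by δ(·,p) → {p1,p4} and {p2}.
On input p, block {p1,p4} splits into {p1} and {p4}.
No further refinement is possible. Final partition (4 blocks): {p3} | {p1} | {p2} | {p4}.

4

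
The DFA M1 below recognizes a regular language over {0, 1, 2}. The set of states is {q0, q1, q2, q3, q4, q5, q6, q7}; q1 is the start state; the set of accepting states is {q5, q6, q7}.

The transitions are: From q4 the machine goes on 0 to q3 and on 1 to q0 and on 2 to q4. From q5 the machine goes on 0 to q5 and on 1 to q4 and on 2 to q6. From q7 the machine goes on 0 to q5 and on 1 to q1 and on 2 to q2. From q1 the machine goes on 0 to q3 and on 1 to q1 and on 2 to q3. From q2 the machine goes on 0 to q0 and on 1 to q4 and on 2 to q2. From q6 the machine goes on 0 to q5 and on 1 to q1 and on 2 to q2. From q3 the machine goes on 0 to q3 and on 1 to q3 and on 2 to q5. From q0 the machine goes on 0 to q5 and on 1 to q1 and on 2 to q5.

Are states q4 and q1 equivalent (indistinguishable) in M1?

Reachable states from the start: {q0,q1,q2,q3,q4,q5,q6}. Unreachable: {q7} — drop them.
Initial partition by acceptance: {q5,q6} | {q0,q1,q2,q3,q4}.
Split {q5,q6} by δ(·,2) → {q5} and {q6}.
On input 0, block {q0,q1,q2,q3,q4} splits into {q1,q2,q3,q4} and {q0}.
On input 0, block {q1,q2,q3,q4} splits into {q1,q3,q4} and {q2}.
Split {q1,q3,q4} by δ(·,1) → {q1,q3} and {q4}.
Refine {q1,q3} on symbol 2: members go to different blocks, giving {q1} and {q3}.
No further refinement is possible. Final partition (7 blocks): {q5} | {q1} | {q6} | {q0} | {q2} | {q4} | {q3}.
q4 and q1 end up in different blocks, so they are distinguishable. For instance, the string '10' is accepted from only q4.

No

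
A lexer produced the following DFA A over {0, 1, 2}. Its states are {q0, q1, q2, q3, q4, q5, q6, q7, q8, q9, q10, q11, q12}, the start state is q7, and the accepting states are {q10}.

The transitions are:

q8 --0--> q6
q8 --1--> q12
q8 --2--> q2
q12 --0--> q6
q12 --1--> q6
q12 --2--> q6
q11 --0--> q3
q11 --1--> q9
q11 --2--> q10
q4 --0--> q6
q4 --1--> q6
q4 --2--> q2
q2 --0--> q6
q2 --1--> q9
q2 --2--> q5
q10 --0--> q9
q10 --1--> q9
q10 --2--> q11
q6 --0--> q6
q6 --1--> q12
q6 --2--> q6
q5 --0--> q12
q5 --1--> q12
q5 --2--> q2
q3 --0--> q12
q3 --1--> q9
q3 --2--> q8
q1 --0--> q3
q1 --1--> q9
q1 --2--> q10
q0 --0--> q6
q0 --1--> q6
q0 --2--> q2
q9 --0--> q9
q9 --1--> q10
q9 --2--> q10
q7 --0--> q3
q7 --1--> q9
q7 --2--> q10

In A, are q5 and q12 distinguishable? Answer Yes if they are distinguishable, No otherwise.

Yes

First remove the unreachable states {q0,q1,q4}; 10 states remain.
P0 = {q10} | {q2,q3,q5,q6,q7,q8,q9,q11,q12}.
On input 1, block {q2,q3,q5,q6,q7,q8,q9,q11,q12} splits into {q2,q3,q5,q6,q7,q8,q11,q12} and {q9}.
Split {q2,q3,q5,q6,q7,q8,q11,q12} by δ(·,1) → {q2,q3,q7,q11} and {q5,q6,q8,q12}.
On input 0, block {q2,q3,q7,q11} splits into {q2,q3} and {q7,q11}.
On input 2, block {q5,q6,q8,q12} splits into {q5,q8} and {q6,q12}.
Stable partition: {q10} | {q2,q3} | {q9} | {q5,q8} | {q7,q11} | {q6,q12} — 6 equivalence classes.
q5 and q12 end up in different blocks, so they are distinguishable. For instance, the string '211' is accepted from only q5.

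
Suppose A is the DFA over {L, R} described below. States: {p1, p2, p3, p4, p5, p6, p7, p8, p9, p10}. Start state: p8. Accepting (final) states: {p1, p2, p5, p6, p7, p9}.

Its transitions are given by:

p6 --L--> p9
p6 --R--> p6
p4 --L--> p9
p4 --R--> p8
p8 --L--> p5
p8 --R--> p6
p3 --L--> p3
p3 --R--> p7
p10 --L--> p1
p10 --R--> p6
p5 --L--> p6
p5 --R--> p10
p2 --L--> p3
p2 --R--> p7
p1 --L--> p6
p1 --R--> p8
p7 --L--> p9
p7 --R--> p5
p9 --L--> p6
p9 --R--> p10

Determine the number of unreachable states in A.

Starting at p8 and following transitions, the reachable set is {p1, p5, p6, p8, p9, p10}. That leaves p2, p3, p4, p7 unreachable — 4 in total.

4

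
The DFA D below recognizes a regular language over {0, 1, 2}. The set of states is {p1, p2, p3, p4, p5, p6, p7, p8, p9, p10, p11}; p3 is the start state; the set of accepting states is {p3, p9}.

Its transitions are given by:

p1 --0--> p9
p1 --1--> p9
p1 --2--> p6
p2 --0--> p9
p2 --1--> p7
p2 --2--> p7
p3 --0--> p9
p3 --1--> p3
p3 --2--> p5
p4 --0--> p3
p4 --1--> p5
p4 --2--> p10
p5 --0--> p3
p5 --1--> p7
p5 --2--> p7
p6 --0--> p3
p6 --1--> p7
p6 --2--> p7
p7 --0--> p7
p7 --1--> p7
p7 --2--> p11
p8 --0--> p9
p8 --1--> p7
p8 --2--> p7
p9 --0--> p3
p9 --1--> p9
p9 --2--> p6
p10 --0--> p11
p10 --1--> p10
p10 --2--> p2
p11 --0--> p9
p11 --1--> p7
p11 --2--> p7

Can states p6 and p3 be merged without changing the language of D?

No

Reachable states from the start: {p3,p5,p6,p7,p9,p11}. Unreachable: {p1,p2,p4,p8,p10} — drop them.
P0 = {p3,p9} | {p5,p6,p7,p11}.
Refine {p5,p6,p7,p11} on symbol 0: members go to different blocks, giving {p5,p6,p11} and {p7}.
No further refinement is possible. Final partition (3 blocks): {p3,p9} | {p5,p6,p11} | {p7}.
p6 and p3 end up in different blocks, so they are distinguishable. For instance, the string 'ε' is accepted from only p3.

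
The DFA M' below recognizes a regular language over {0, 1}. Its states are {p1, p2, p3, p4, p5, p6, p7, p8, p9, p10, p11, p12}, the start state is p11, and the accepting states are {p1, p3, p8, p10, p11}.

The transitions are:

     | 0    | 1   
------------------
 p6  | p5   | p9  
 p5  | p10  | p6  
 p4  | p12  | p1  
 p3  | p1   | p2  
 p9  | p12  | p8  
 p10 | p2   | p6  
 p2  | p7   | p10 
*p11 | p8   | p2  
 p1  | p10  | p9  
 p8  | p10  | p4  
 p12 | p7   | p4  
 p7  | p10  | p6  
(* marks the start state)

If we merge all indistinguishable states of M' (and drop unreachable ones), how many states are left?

7

First remove the unreachable states {p3}; 11 states remain.
P0 = {p1,p8,p10,p11} | {p2,p4,p5,p6,p7,p9,p12}.
On input 0, block {p1,p8,p10,p11} splits into {p1,p8,p11} and {p10}.
Refine {p1,p8,p11} on symbol 0: members go to different blocks, giving {p1,p8} and {p11}.
Refine {p2,p4,p5,p6,p7,p9,p12} on symbol 0: members go to different blocks, giving {p2,p4,p6,p9,p12} and {p5,p7}.
On input 0, block {p2,p4,p6,p9,p12} splits into {p2,p6,p12} and {p4,p9}.
Refine {p2,p6,p12} on symbol 1: members go to different blocks, giving {p6,p12} and {p2}.
The partition is now stable with 7 blocks: {p1,p8} | {p6,p12} | {p10} | {p11} | {p5,p7} | {p4,p9} | {p2}.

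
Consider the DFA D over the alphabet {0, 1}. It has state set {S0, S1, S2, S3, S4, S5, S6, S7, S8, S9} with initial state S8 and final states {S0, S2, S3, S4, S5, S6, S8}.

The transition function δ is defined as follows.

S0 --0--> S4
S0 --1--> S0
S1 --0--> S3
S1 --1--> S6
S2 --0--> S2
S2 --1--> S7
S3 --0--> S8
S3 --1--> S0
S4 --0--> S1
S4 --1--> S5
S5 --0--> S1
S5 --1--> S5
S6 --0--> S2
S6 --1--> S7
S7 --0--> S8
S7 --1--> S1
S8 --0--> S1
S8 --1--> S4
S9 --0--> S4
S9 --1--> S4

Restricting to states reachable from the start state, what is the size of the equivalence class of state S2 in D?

First remove the unreachable states {S9}; 9 states remain.
Initial partition by acceptance: {S0,S2,S3,S4,S5,S6,S8} | {S1,S7}.
Split {S0,S2,S3,S4,S5,S6,S8} by δ(·,0) → {S0,S2,S3,S6} and {S4,S5,S8}.
On input 0, block {S0,S2,S3,S6} splits into {S0,S3} and {S2,S6}.
Split {S1,S7} by δ(·,0) → {S1} and {S7}.
The partition is now stable with 5 blocks: {S0,S3} | {S1} | {S4,S5,S8} | {S2,S6} | {S7}.
The equivalence class containing S2 is {S2,S6}, of size 2.

2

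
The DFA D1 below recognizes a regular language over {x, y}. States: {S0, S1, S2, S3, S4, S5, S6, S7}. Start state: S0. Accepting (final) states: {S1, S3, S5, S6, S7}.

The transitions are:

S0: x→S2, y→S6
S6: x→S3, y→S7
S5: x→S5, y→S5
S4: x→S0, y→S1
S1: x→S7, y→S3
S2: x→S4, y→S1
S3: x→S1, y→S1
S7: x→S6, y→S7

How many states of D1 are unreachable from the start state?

BFS from S0 reaches {S0, S1, S2, S3, S4, S6, S7}; the 1 state(s) S5 are never visited.

1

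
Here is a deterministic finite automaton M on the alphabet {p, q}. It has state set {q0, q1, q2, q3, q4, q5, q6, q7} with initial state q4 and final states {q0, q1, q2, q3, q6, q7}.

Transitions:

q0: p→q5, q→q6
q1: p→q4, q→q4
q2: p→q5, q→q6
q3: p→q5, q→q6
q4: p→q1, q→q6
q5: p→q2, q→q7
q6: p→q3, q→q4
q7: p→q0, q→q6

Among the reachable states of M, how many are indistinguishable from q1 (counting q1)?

All states are reachable from the start state.
Start with accepting vs non-accepting: {q0,q1,q2,q3,q6,q7} | {q4,q5}.
Refine {q0,q1,q2,q3,q6,q7} on symbol p: members go to different blocks, giving {q0,q1,q2,q3} and {q6,q7}.
Refine {q0,q1,q2,q3} on symbol q: members go to different blocks, giving {q0,q2,q3} and {q1}.
On input p, block {q4,q5} splits into {q4} and {q5}.
Split {q6,q7} by δ(·,q) → {q6} and {q7}.
Stable partition: {q0,q2,q3} | {q4} | {q6} | {q1} | {q5} | {q7} — 6 equivalence classes.
State q1 belongs to the block {q1}, which has 1 states.

1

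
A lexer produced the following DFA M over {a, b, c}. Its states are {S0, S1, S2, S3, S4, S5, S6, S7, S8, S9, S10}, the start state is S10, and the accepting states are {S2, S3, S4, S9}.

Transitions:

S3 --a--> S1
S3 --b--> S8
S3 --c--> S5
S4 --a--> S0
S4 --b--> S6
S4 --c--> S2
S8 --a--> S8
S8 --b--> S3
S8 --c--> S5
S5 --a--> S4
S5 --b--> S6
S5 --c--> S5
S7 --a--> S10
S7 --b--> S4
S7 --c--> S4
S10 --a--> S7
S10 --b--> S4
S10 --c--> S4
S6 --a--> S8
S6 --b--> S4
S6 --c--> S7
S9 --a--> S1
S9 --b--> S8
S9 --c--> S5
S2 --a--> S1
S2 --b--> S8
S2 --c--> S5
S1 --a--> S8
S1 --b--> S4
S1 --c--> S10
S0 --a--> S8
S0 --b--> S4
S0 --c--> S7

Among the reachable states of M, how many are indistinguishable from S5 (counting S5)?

1

States {S9} cannot be reached from the start state, so discard them.
P0 = {S2,S3,S4} | {S0,S1,S5,S6,S7,S8,S10}.
On input c, block {S2,S3,S4} splits into {S2,S3} and {S4}.
On input a, block {S0,S1,S5,S6,S7,S8,S10} splits into {S0,S1,S6,S7,S8,S10} and {S5}.
Refine {S0,S1,S6,S7,S8,S10} on symbol b: members go to different blocks, giving {S0,S1,S6,S7,S10} and {S8}.
Refine {S0,S1,S6,S7,S10} on symbol a: members go to different blocks, giving {S0,S1,S6} and {S7,S10}.
The partition is now stable with 6 blocks: {S2,S3} | {S0,S1,S6} | {S4} | {S5} | {S8} | {S7,S10}.
State S5 belongs to the block {S5}, which has 1 states.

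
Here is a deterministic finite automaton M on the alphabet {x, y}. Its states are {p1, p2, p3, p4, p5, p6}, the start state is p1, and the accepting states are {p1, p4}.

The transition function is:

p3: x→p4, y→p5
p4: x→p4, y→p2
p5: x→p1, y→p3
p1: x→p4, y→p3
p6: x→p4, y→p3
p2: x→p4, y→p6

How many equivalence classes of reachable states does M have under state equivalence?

Start with accepting vs non-accepting: {p1,p4} | {p2,p3,p5,p6}.
No further refinement is possible. Final partition (2 blocks): {p1,p4} | {p2,p3,p5,p6}.

2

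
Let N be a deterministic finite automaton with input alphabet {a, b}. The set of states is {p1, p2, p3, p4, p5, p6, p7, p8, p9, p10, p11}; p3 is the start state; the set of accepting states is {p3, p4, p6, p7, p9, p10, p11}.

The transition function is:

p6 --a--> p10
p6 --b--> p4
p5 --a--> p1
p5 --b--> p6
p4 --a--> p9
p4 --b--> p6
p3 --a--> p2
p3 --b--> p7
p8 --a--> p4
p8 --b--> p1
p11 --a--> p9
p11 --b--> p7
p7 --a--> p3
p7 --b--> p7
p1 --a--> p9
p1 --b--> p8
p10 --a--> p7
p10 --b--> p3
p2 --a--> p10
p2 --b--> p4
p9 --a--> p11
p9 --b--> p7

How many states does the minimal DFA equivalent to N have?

7

First remove the unreachable states {p1,p5,p8}; 8 states remain.
Initial partition by acceptance: {p3,p4,p6,p7,p9,p10,p11} | {p2}.
Refine {p3,p4,p6,p7,p9,p10,p11} on symbol a: members go to different blocks, giving {p4,p6,p7,p9,p10,p11} and {p3}.
On input a, block {p4,p6,p7,p9,p10,p11} splits into {p4,p6,p9,p10,p11} and {p7}.
Refine {p4,p6,p9,p10,p11} on symbol a: members go to different blocks, giving {p4,p6,p9,p11} and {p10}.
On input a, block {p4,p6,p9,p11} splits into {p4,p9,p11} and {p6}.
On input b, block {p4,p9,p11} splits into {p9,p11} and {p4}.
The partition is now stable with 7 blocks: {p9,p11} | {p2} | {p3} | {p7} | {p10} | {p6} | {p4}.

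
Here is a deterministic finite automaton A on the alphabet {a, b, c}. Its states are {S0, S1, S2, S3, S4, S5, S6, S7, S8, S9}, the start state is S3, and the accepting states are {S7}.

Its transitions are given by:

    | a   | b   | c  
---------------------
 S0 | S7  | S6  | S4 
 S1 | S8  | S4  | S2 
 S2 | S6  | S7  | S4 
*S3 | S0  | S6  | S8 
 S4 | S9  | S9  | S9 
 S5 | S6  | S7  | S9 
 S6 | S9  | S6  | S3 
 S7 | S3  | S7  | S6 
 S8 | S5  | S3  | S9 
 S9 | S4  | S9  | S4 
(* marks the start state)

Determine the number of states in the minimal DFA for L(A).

First remove the unreachable states {S1,S2}; 8 states remain.
Initial partition by acceptance: {S7} | {S0,S3,S4,S5,S6,S8,S9}.
Refine {S0,S3,S4,S5,S6,S8,S9} on symbol a: members go to different blocks, giving {S3,S4,S5,S6,S8,S9} and {S0}.
On input a, block {S3,S4,S5,S6,S8,S9} splits into {S4,S5,S6,S8,S9} and {S3}.
Refine {S4,S5,S6,S8,S9} on symbol b: members go to different blocks, giving {S4,S6,S9} and {S5} and {S8}.
Refine {S4,S6,S9} on symbol c: members go to different blocks, giving {S4,S9} and {S6}.
Stable partition: {S7} | {S4,S9} | {S0} | {S3} | {S5} | {S8} | {S6} — 7 equivalence classes.

7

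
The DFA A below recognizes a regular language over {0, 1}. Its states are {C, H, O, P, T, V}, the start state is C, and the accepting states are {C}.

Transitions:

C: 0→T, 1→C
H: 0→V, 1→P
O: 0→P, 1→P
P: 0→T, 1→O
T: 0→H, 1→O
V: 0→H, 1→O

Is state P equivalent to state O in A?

Yes

All states are reachable from the start state.
Initial partition by acceptance: {C} | {H,O,P,T,V}.
Stable partition: {C} | {H,O,P,T,V} — 2 equivalence classes.
P and O lie in the same block of the stable partition, so they are equivalent — no string distinguishes them.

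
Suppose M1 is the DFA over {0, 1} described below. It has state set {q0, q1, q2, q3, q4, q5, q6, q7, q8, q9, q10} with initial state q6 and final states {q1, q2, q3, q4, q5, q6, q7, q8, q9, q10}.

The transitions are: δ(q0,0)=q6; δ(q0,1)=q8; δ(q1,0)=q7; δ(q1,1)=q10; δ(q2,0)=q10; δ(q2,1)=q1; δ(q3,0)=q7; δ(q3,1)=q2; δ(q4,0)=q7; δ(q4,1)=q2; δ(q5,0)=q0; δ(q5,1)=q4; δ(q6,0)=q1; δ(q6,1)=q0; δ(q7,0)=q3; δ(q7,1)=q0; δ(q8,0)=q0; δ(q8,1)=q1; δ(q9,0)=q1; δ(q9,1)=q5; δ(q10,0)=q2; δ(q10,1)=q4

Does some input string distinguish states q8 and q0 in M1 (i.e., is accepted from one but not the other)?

Yes

Reachable states from the start: {q0,q1,q2,q3,q4,q6,q7,q8,q10}. Unreachable: {q5,q9} — drop them.
Start with accepting vs non-accepting: {q1,q2,q3,q4,q6,q7,q8,q10} | {q0}.
Split {q1,q2,q3,q4,q6,q7,q8,q10} by δ(·,0) → {q1,q2,q3,q4,q6,q7,q10} and {q8}.
Split {q1,q2,q3,q4,q6,q7,q10} by δ(·,1) → {q1,q2,q3,q4,q10} and {q6,q7}.
Refine {q1,q2,q3,q4,q10} on symbol 0: members go to different blocks, giving {q1,q3,q4} and {q2,q10}.
The partition is now stable with 5 blocks: {q1,q3,q4} | {q0} | {q8} | {q6,q7} | {q2,q10}.
q8 and q0 end up in different blocks, so they are distinguishable. For instance, the string 'ε' is accepted from only q8.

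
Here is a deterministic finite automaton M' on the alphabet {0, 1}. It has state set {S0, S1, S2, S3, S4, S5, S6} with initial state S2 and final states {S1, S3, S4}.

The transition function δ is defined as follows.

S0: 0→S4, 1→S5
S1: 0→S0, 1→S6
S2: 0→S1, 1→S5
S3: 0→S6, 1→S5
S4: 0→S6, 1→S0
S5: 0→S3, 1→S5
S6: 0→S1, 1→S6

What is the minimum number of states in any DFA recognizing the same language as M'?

Initial partition by acceptance: {S1,S3,S4} | {S0,S2,S5,S6}.
The partition is now stable with 2 blocks: {S1,S3,S4} | {S0,S2,S5,S6}.

2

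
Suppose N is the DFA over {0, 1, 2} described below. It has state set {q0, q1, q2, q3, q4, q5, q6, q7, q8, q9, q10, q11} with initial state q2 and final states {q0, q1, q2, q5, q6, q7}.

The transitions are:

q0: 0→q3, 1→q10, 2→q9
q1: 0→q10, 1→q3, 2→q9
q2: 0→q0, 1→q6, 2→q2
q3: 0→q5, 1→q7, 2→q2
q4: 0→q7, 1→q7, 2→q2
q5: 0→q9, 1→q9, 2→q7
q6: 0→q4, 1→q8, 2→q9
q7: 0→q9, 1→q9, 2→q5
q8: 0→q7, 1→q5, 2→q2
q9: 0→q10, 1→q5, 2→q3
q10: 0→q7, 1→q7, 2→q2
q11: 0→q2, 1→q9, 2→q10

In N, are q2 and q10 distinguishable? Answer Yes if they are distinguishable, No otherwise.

First remove the unreachable states {q1,q11}; 10 states remain.
Initial partition by acceptance: {q0,q2,q5,q6,q7} | {q3,q4,q8,q9,q10}.
On input 0, block {q0,q2,q5,q6,q7} splits into {q0,q5,q6,q7} and {q2}.
On input 2, block {q0,q5,q6,q7} splits into {q0,q6} and {q5,q7}.
Refine {q3,q4,q8,q9,q10} on symbol 0: members go to different blocks, giving {q3,q4,q8,q10} and {q9}.
The partition is now stable with 5 blocks: {q0,q6} | {q3,q4,q8,q10} | {q2} | {q5,q7} | {q9}.
q2 and q10 end up in different blocks, so they are distinguishable. For instance, the string 'ε' is accepted from only q2.

Yes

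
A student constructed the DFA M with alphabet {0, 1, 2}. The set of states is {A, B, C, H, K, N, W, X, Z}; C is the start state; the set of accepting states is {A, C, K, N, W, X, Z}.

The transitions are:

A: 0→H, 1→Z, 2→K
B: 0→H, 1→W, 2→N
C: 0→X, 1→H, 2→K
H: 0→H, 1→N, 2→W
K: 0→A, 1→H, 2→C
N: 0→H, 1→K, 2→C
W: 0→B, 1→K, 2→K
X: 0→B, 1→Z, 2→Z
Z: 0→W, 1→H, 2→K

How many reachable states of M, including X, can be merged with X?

4

P0 = {A,C,K,N,W,X,Z} | {B,H}.
On input 0, block {A,C,K,N,W,X,Z} splits into {A,N,W,X} and {C,K,Z}.
No further refinement is possible. Final partition (3 blocks): {A,N,W,X} | {B,H} | {C,K,Z}.
The equivalence class containing X is {A,N,W,X}, of size 4.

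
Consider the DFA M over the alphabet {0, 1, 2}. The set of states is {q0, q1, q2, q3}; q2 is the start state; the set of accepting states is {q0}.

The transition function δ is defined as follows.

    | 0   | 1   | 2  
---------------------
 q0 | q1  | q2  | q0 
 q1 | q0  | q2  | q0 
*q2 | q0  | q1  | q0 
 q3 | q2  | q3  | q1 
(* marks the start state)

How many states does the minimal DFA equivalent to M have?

First remove the unreachable states {q3}; 3 states remain.
Initial partition by acceptance: {q0} | {q1,q2}.
The partition is now stable with 2 blocks: {q0} | {q1,q2}.

2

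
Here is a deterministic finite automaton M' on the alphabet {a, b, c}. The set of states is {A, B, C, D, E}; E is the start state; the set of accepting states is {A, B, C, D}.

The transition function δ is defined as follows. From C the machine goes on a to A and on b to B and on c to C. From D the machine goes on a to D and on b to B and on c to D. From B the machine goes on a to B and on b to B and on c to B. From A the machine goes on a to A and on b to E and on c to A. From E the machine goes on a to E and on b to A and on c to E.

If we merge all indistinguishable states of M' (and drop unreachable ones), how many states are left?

States {B,C,D} cannot be reached from the start state, so discard them.
Initial partition by acceptance: {A} | {E}.
Stable partition: {A} | {E} — 2 equivalence classes.

2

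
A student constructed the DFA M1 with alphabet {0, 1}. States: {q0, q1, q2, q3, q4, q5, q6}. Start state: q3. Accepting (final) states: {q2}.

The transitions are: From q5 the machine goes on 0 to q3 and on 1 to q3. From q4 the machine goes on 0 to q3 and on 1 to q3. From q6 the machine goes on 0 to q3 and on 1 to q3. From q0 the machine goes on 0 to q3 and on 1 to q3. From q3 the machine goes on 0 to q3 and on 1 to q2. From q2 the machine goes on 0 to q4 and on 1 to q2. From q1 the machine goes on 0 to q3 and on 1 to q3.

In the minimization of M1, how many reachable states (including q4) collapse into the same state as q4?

First remove the unreachable states {q0,q1,q5,q6}; 3 states remain.
Initial partition by acceptance: {q2} | {q3,q4}.
On input 1, block {q3,q4} splits into {q3} and {q4}.
The partition is now stable with 3 blocks: {q2} | {q3} | {q4}.
The equivalence class containing q4 is {q4}, of size 1.

1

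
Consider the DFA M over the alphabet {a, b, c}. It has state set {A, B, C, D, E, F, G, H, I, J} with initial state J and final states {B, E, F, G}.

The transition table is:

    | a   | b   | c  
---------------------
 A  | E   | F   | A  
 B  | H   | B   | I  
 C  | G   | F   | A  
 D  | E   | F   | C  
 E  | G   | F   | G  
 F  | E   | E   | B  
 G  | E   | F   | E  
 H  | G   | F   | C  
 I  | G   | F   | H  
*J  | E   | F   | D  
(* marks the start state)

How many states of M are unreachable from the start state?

0

A breadth-first search from the start state visits every state.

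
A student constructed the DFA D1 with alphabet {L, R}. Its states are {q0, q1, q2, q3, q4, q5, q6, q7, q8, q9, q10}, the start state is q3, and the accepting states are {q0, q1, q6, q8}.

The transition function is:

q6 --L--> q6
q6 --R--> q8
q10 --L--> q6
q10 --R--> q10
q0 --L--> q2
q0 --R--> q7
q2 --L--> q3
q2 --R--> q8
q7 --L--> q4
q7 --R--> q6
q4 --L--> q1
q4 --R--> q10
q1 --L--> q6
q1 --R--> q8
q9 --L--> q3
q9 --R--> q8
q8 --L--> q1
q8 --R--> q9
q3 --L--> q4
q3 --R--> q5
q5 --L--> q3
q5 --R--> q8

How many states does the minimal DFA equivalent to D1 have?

First remove the unreachable states {q0,q2,q7}; 8 states remain.
Start with accepting vs non-accepting: {q1,q6,q8} | {q3,q4,q5,q9,q10}.
On input R, block {q1,q6,q8} splits into {q1,q6} and {q8}.
Split {q3,q4,q5,q9,q10} by δ(·,L) → {q3,q5,q9} and {q4,q10}.
Split {q3,q5,q9} by δ(·,L) → {q5,q9} and {q3}.
The partition is now stable with 5 blocks: {q1,q6} | {q5,q9} | {q8} | {q4,q10} | {q3}.

5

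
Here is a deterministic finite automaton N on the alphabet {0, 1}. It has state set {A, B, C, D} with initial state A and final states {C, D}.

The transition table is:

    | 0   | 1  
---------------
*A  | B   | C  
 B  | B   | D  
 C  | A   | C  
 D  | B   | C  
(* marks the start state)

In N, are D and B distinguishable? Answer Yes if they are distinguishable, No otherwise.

Yes

Every state is reachable, so we keep all 4.
P0 = {C,D} | {A,B}.
No further refinement is possible. Final partition (2 blocks): {C,D} | {A,B}.
D and B end up in different blocks, so they are distinguishable. For instance, the string 'ε' is accepted from only D.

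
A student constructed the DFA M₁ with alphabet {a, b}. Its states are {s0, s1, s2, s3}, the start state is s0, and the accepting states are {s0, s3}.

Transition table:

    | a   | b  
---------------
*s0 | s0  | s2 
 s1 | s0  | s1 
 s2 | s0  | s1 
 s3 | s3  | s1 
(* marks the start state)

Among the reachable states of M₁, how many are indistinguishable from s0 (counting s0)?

Reachable states from the start: {s0,s1,s2}. Unreachable: {s3} — drop them.
Start with accepting vs non-accepting: {s0} | {s1,s2}.
The partition is now stable with 2 blocks: {s0} | {s1,s2}.
State s0 belongs to the block {s0}, which has 1 states.

1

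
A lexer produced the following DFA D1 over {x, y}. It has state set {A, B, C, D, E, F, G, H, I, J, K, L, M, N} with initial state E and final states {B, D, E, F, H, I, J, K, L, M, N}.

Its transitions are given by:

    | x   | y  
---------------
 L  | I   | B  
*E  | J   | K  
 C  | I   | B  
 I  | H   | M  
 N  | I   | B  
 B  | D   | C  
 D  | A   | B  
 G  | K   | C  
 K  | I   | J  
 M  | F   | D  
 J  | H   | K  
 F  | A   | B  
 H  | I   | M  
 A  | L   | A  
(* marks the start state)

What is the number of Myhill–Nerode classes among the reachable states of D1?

First remove the unreachable states {G,N}; 12 states remain.
Initial partition by acceptance: {B,D,E,F,H,I,J,K,L,M} | {A,C}.
Split {B,D,E,F,H,I,J,K,L,M} by δ(·,x) → {B,E,H,I,J,K,L,M} and {D,F}.
On input x, block {B,E,H,I,J,K,L,M} splits into {E,H,I,J,K,L} and {B,M}.
On input y, block {E,H,I,J,K,L} splits into {E,J,K} and {H,I,L}.
Refine {E,J,K} on symbol x: members go to different blocks, giving {J,K} and {E}.
Refine {A,C} on symbol y: members go to different blocks, giving {A} and {C}.
Split {B,M} by δ(·,y) → {B} and {M}.
Split {H,I,L} by δ(·,y) → {H,I} and {L}.
No further refinement is possible. Final partition (9 blocks): {J,K} | {A} | {D,F} | {B} | {H,I} | {E} | {C} | {M} | {L}.

9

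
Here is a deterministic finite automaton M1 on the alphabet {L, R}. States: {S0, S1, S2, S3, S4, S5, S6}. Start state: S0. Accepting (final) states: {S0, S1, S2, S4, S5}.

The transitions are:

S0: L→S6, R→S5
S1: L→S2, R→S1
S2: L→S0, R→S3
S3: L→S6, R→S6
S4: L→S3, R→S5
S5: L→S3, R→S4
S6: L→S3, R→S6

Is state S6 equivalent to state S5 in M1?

States {S1,S2} cannot be reached from the start state, so discard them.
P0 = {S0,S4,S5} | {S3,S6}.
No further refinement is possible. Final partition (2 blocks): {S0,S4,S5} | {S3,S6}.
S6 and S5 end up in different blocks, so they are distinguishable. For instance, the string 'ε' is accepted from only S5.

No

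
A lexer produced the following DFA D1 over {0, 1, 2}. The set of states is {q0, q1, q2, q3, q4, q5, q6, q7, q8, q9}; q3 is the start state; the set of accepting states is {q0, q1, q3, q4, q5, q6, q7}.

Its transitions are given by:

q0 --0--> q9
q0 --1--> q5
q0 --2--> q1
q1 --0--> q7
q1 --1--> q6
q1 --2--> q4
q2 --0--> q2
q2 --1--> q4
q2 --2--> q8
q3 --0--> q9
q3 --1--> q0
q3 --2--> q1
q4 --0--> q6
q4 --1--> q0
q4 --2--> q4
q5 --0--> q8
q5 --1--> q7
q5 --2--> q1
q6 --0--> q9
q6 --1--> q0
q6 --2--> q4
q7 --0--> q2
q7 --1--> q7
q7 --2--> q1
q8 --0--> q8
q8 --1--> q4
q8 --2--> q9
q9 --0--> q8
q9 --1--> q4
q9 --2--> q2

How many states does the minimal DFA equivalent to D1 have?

All states are reachable from the start state.
P0 = {q0,q1,q3,q4,q5,q6,q7} | {q2,q8,q9}.
On input 0, block {q0,q1,q3,q4,q5,q6,q7} splits into {q0,q3,q5,q6,q7} and {q1,q4}.
Stable partition: {q0,q3,q5,q6,q7} | {q2,q8,q9} | {q1,q4} — 3 equivalence classes.

3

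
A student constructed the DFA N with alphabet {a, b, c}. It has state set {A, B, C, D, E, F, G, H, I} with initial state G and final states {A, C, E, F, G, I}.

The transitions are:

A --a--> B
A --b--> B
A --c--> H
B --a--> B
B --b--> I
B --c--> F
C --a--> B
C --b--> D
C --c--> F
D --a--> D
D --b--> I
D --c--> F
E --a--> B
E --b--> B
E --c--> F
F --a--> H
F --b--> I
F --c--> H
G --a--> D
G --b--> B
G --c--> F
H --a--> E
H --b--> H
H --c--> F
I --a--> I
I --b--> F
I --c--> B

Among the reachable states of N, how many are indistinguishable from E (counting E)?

2

Reachable states from the start: {B,D,E,F,G,H,I}. Unreachable: {A,C} — drop them.
P0 = {E,F,G,I} | {B,D,H}.
On input a, block {E,F,G,I} splits into {E,F,G} and {I}.
On input b, block {E,F,G} splits into {E,G} and {F}.
Split {B,D,H} by δ(·,a) → {B,D} and {H}.
Stable partition: {E,G} | {B,D} | {I} | {F} | {H} — 5 equivalence classes.
State E belongs to the block {E,G}, which has 2 states.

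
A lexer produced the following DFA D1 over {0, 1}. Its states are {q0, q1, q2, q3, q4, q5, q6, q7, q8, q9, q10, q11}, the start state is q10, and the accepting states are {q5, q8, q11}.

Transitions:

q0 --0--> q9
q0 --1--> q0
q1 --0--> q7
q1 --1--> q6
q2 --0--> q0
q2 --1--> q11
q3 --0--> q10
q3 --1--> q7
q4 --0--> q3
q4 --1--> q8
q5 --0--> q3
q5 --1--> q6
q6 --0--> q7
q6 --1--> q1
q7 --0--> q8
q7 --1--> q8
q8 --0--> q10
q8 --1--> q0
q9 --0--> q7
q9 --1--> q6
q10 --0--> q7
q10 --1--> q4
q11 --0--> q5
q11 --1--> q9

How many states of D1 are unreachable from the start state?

3

Starting at q10 and following transitions, the reachable set is {q0, q1, q3, q4, q6, q7, q8, q9, q10}. That leaves q2, q5, q11 unreachable — 3 in total.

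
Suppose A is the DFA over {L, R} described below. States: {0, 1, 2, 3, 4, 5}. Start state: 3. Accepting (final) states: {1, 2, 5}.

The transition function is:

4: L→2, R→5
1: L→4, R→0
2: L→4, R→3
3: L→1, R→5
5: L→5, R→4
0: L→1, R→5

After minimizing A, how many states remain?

3

All states are reachable from the start state.
Initial partition by acceptance: {1,2,5} | {0,3,4}.
Refine {1,2,5} on symbol L: members go to different blocks, giving {1,2} and {5}.
No further refinement is possible. Final partition (3 blocks): {1,2} | {0,3,4} | {5}.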